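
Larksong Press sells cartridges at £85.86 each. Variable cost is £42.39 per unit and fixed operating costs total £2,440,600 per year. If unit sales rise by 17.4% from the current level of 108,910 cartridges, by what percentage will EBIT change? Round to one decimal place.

Contribution at this volume is 108,910 × £43.47 = £4,734,317.70.
EBIT = £4,734,317.70 − £2,440,600 = £2,293,717.70.
DOL = contribution ÷ EBIT = £4,734,317.70 ÷ £2,293,717.70 = 2.0640.
Operating income changes by 2.0640 × +17.4% = +35.9%.

+35.9%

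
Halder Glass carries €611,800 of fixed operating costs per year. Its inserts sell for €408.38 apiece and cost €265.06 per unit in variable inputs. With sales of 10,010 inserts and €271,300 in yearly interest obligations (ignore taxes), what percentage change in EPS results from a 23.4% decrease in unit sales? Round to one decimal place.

-60.9%

Contribution at this volume is 10,010 × €143.32 = €1,434,633.20.
Operating income = contribution − fixed costs = €1,434,633.20 − €611,800 = €822,833.20.
Interest = €271,300.00, so EBIT − I = €551,533.20.
DCL = total CM / (EBIT − I) = €1,434,633.20 / €551,533.20 = 2.6012.
%ΔEPS = DCL × %ΔSales = 2.6012 × -23.4% = -60.9%.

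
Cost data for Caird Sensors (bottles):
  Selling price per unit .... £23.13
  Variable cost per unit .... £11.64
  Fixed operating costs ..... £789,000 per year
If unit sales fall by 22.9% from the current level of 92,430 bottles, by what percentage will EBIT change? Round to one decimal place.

-89.1%

At 92,430 units, contribution = 92,430 × £11.49 = £1,062,020.70.
EBIT = £1,062,020.70 − £789,000 = £273,020.70.
Degree of operating leverage = £1,062,020.70 / £273,020.70 = 3.8899.
So EBIT moves 3.8899 × (-22.9%) = -89.1%.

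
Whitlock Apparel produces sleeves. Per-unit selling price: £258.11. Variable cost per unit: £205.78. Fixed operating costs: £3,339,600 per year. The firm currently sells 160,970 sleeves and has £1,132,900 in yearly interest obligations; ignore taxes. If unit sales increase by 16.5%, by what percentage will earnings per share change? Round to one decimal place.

At 160,970 units, contribution = 160,970 × £52.33 = £8,423,560.10.
EBIT = £8,423,560.10 − £3,339,600 = £5,083,960.10.
Interest = £1,132,900.00, so EBIT − I = £3,951,060.10.
DCL = total CM / (EBIT − I) = £8,423,560.10 / £3,951,060.10 = 2.1320.
%ΔEPS = DCL × %ΔSales = 2.1320 × +16.5% = +35.2%.

+35.2%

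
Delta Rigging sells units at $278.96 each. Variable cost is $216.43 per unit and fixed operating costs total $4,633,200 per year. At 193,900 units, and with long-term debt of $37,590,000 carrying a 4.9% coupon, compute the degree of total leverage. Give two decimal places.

2.15

Contribution at this volume is 193,900 × $62.53 = $12,124,567.00.
Subtracting fixed costs: EBIT = $12,124,567.00 − $4,633,200 = $7,491,367.00. Interest = $1,841,910.00, so EBIT − I = $5,649,457.00.
Degree of total leverage = total CM / (EBIT − interest) = $12,124,567.00 / $5,649,457.00 = 2.1461.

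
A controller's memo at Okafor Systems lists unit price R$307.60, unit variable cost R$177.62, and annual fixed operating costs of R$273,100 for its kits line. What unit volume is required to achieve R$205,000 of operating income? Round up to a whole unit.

3,679 kits

Contribution margin per unit = R$307.60 − R$177.62 = R$129.98.
Need Q such that Q × R$129.98 − R$273,100 = R$205,000, i.e. Q = R$478,100 / R$129.98 = 3,678.26 → 3,679.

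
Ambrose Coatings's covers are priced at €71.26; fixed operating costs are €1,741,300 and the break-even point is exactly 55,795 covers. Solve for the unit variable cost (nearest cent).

Contribution per unit must be FC / Q = €1,741,300 / 55,795 = €31.2089.
Hence VC = price − CM = €71.26 − €31.2089 = €40.05.

€40.05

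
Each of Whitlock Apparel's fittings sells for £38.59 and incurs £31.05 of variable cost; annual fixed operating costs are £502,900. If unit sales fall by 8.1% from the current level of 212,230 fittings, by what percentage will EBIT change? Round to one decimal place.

-11.8%

At 212,230 units, contribution = 212,230 × £7.54 = £1,600,214.20.
EBIT = £1,600,214.20 − £502,900 = £1,097,314.20.
DOL = contribution ÷ EBIT = £1,600,214.20 ÷ £1,097,314.20 = 1.4583.
Operating income changes by 1.4583 × -8.1% = -11.8%.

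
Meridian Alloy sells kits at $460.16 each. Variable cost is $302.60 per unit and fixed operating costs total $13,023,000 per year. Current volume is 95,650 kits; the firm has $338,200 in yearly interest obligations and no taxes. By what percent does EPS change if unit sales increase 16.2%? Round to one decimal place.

+142.8%

Contribution at this volume is 95,650 × $157.56 = $15,070,614.00.
Operating income = contribution − fixed costs = $15,070,614.00 − $13,023,000 = $2,047,614.00.
After interest of $338,200.00, pre-tax earnings = $1,709,414.00.
DCL = total CM / (EBIT − I) = $15,070,614.00 / $1,709,414.00 = 8.8162.
EPS therefore changes by 8.8162 × (+16.2%) = +142.8%.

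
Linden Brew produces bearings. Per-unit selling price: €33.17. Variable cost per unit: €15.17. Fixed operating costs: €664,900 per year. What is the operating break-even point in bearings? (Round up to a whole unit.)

Each unit contributes €33.17 − €15.17 = €18.00.
Break-even volume = fixed costs ÷ CM per unit = €664,900 ÷ €18.00 = 36,938.89, so 36,939 bearings.

36,939 bearings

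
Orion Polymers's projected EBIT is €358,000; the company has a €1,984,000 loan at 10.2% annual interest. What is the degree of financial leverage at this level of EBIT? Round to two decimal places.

2.30

Interest = €202,368.00.
DFL = EBIT ÷ (EBIT − I) = €358,000 ÷ (€358,000 − €202,368.00) = €358,000 ÷ €155,632.00 = 2.3003.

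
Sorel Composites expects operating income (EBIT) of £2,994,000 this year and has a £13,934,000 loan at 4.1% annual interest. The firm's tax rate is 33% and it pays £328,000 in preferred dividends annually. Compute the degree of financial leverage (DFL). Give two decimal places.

1.55

Interest = £571,294.00.
Preferred dividends grossed up pre-tax: £328,000 / (1 − 0.33) = £489,552.24.
DFL = EBIT ÷ [EBIT − I − D_p/(1−t)] = £2,994,000 ÷ [£2,994,000 − £571,294.00 − £489,552.24] = £2,994,000 ÷ £1,933,153.76 = 1.5488.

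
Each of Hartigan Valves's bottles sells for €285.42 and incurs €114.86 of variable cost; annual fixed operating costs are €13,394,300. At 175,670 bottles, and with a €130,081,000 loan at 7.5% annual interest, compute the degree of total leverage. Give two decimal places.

4.40

At 175,670 units, contribution = 175,670 × €170.56 = €29,962,275.20.
Subtracting fixed costs: EBIT = €29,962,275.20 − €13,394,300 = €16,567,975.20. Interest = €9,756,075.00, so EBIT − I = €6,811,900.20.
Degree of total leverage = total CM / (EBIT − interest) = €29,962,275.20 / €6,811,900.20 = 4.3985.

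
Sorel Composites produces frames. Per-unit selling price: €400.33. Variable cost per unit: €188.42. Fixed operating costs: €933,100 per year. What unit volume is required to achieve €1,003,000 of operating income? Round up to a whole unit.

Contribution margin per unit = €400.33 − €188.42 = €211.91.
Need Q such that Q × €211.91 − €933,100 = €1,003,000, i.e. Q = €1,936,100 / €211.91 = 9,136.43 → 9,137.

9,137 frames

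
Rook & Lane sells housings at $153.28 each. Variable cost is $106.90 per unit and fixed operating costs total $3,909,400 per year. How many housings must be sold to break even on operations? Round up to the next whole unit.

Each unit contributes $153.28 − $106.90 = $46.38.
Units to break even: $3,909,400 ÷ $46.38 = 84,290.64, rounded up to 84,291.

84,291 housings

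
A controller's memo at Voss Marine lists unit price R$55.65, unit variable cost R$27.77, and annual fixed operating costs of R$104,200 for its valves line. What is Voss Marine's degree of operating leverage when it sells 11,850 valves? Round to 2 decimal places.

Total contribution margin = 11,850 × R$27.88 = R$330,378.00.
Operating income = contribution − fixed costs = R$330,378.00 − R$104,200 = R$226,178.00.
So DOL = total CM / EBIT = R$330,378.00 / R$226,178.00 = 1.4607.

1.46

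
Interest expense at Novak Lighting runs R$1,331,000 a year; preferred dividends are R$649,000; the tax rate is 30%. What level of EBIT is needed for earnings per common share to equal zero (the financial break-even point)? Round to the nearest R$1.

R$2,258,143

Grossing the preferred dividend up to pre-tax terms: R$649,000 / (1 − 0.30) = R$927,142.86.
EPS = 0 when EBIT covers interest plus the pre-tax preferred burden: R$1,331,000 + R$927,142.86 = R$2,258,142.86.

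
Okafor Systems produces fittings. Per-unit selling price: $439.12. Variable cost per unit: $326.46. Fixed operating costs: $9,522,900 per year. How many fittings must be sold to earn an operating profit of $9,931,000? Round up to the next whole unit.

Each unit contributes $439.12 − $326.46 = $112.66.
Units = (FC + target) / CM = ($9,522,900 + $9,931,000) / $112.66 = 172,677.97, so 172,678 fittings.

172,678 fittings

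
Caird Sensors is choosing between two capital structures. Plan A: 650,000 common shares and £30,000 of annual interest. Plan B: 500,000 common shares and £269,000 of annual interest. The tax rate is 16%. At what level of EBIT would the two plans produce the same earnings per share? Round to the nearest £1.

At indifference, (EBIT − 30,000)(1 − t)/650,000 = (EBIT − 269,000)(1 − t)/500,000.
Cancelling (1 − t) and cross-multiplying: 500,000·(EBIT − 30,000) = 650,000·(EBIT − 269,000).
Solving, EBIT = (269,000·650,000 − 30,000·500,000) / (650,000 − 500,000) = 159,850,000,000 / 150,000 = 1,065,666.67.

£1,065,667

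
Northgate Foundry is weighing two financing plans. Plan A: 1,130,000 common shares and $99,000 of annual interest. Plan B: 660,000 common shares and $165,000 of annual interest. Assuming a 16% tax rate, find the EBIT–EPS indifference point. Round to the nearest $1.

At indifference, (EBIT − 99,000)(1 − t)/1,130,000 = (EBIT − 165,000)(1 − t)/660,000.
The (1 − t) factor cancels: (EBIT − 99,000) × 660,000 = (EBIT − 165,000) × 1,130,000.
Solving, EBIT = (165,000·1,130,000 − 99,000·660,000) / (1,130,000 − 660,000) = 121,110,000,000 / 470,000 = 257,680.85.

$257,681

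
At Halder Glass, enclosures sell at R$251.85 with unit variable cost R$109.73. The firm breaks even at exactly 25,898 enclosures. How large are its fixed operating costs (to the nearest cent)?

R$3,680,623.76

Unit CM = price − variable cost = R$251.85 − R$109.73 = R$142.12.
Fixed costs = break-even units × CM = 25,898 × R$142.12 = R$3,680,623.76.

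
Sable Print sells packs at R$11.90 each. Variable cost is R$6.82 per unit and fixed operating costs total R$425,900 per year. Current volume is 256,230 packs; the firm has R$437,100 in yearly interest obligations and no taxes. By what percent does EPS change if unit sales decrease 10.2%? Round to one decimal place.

Contribution at this volume is 256,230 × R$5.08 = R$1,301,648.40.
EBIT = R$1,301,648.40 − R$425,900 = R$875,748.40.
Interest = R$437,100.00, so EBIT − I = R$438,648.40.
Degree of combined leverage = contribution ÷ (EBIT − I) = R$1,301,648.40 ÷ R$438,648.40 = 2.9674.
EPS therefore changes by 2.9674 × (-10.2%) = -30.3%.

-30.3%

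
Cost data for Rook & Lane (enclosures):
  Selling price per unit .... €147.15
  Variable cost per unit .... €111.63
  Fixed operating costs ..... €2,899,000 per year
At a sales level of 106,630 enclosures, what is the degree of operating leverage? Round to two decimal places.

Contribution at this volume is 106,630 × €35.52 = €3,787,497.60.
Operating income = contribution − fixed costs = €3,787,497.60 − €2,899,000 = €888,497.60.
DOL = contribution ÷ EBIT = €3,787,497.60 ÷ €888,497.60 = 4.2628.

4.26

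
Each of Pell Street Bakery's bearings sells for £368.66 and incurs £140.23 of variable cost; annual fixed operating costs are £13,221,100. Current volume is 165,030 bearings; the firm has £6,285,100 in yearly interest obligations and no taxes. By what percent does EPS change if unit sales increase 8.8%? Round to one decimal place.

Total contribution margin = 165,030 × £228.43 = £37,697,802.90.
EBIT = £37,697,802.90 − £13,221,100 = £24,476,702.90.
Interest = £6,285,100.00, so EBIT − I = £18,191,602.90.
DCL = total CM / (EBIT − I) = £37,697,802.90 / £18,191,602.90 = 2.0723.
%ΔEPS = DCL × %ΔSales = 2.0723 × +8.8% = +18.2%.

+18.2%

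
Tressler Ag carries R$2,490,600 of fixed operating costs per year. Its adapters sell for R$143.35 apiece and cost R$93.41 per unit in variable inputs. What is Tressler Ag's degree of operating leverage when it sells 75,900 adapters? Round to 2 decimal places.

Contribution at this volume is 75,900 × R$49.94 = R$3,790,446.00.
Subtracting fixed costs: EBIT = R$3,790,446.00 − R$2,490,600 = R$1,299,846.00.
So DOL = total CM / EBIT = R$3,790,446.00 / R$1,299,846.00 = 2.9161.

2.92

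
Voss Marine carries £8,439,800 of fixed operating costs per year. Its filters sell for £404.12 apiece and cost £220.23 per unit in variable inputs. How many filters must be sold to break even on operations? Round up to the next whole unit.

45,896 filters

Unit CM = price − variable cost = £404.12 − £220.23 = £183.89.
Break-even volume = fixed costs ÷ CM per unit = £8,439,800 ÷ £183.89 = 45,895.92, so 45,896 filters.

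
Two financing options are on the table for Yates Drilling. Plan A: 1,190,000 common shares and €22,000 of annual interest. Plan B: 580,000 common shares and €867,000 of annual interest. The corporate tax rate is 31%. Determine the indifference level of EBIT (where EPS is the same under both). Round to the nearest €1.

Set EPS_A = EPS_B: (EBIT − €22,000)(1 − 0.31) ÷ 1,190,000 = (EBIT − €867,000)(1 − 0.31) ÷ 580,000.
The (1 − t) factor cancels: (EBIT − 22,000) × 580,000 = (EBIT − 867,000) × 1,190,000.
Solving, EBIT = (867,000·1,190,000 − 22,000·580,000) / (1,190,000 − 580,000) = 1,018,970,000,000 / 610,000 = 1,670,442.62.

€1,670,443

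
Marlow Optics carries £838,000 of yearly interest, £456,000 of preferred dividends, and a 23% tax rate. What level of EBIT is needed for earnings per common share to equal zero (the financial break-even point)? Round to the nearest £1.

Grossing the preferred dividend up to pre-tax terms: £456,000 / (1 − 0.23) = £592,207.79.
EPS = 0 when EBIT covers interest plus the pre-tax preferred burden: £838,000 + £592,207.79 = £1,430,207.79.

£1,430,208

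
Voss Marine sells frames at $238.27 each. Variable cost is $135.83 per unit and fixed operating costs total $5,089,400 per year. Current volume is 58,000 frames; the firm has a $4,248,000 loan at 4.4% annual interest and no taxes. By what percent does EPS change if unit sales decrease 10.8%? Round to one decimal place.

-96.5%

Contribution at this volume is 58,000 × $102.44 = $5,941,520.00.
Subtracting fixed costs: EBIT = $5,941,520.00 − $5,089,400 = $852,120.00.
Interest = $186,912.00, so EBIT − I = $665,208.00.
Degree of combined leverage = contribution ÷ (EBIT − I) = $5,941,520.00 ÷ $665,208.00 = 8.9318.
EPS therefore changes by 8.9318 × (-10.8%) = -96.5%.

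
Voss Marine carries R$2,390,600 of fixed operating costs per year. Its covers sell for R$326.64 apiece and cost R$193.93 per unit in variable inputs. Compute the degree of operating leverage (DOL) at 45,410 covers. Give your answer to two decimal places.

1.66

At 45,410 units, contribution = 45,410 × R$132.71 = R$6,026,361.10.
Operating income = contribution − fixed costs = R$6,026,361.10 − R$2,390,600 = R$3,635,761.10.
So DOL = total CM / EBIT = R$6,026,361.10 / R$3,635,761.10 = 1.6575.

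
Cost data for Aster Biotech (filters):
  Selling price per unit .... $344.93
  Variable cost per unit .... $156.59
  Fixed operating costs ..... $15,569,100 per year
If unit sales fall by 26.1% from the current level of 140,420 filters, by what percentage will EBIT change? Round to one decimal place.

Contribution at this volume is 140,420 × $188.34 = $26,446,702.80.
EBIT = $26,446,702.80 − $15,569,100 = $10,877,602.80.
Degree of operating leverage = $26,446,702.80 / $10,877,602.80 = 2.4313.
%ΔEBIT = DOL × %ΔSales = 2.4313 × -26.1% = -63.5%.

-63.5%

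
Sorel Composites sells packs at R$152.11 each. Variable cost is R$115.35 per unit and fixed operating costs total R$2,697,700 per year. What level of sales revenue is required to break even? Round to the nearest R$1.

CM per unit = R$152.11 − R$115.35 = R$36.76; CM ratio = R$36.76 / R$152.11 = 0.2417.
Break-even sales = FC ÷ CM ratio = R$2,697,700 × R$152.11 / R$36.76 = R$11,162,871.

R$11,162,871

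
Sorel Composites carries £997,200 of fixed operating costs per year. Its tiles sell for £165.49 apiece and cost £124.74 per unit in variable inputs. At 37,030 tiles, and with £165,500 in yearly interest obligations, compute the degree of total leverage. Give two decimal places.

4.36

Total contribution margin = 37,030 × £40.75 = £1,508,972.50.
Subtracting fixed costs: EBIT = £1,508,972.50 − £997,200 = £511,772.50. Interest = £165,500.00, so EBIT − I = £346,272.50.
DCL = contribution ÷ (EBIT − I) = £1,508,972.50 ÷ £346,272.50 = 4.3578.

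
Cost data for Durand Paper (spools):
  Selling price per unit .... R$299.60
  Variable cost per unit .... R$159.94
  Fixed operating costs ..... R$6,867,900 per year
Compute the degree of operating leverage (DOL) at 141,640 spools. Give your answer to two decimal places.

1.53

Total contribution margin = 141,640 × R$139.66 = R$19,781,442.40.
EBIT = R$19,781,442.40 − R$6,867,900 = R$12,913,542.40.
Degree of operating leverage = R$19,781,442.40 / R$12,913,542.40 = 1.5318.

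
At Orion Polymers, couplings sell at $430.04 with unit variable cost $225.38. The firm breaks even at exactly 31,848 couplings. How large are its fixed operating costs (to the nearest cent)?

Each unit contributes $430.04 − $225.38 = $204.66.
Fixed costs = break-even units × CM = 31,848 × $204.66 = $6,518,011.68.

$6,518,011.68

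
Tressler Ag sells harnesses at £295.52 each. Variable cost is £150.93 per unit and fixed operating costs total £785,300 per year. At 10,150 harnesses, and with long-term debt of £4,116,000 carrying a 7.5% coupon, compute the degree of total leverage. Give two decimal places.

Total contribution margin = 10,150 × £144.59 = £1,467,588.50.
Operating income = contribution − fixed costs = £1,467,588.50 − £785,300 = £682,288.50. Interest = £308,700.00, so EBIT − I = £373,588.50.
DCL = contribution ÷ (EBIT − I) = £1,467,588.50 ÷ £373,588.50 = 3.9284.

3.93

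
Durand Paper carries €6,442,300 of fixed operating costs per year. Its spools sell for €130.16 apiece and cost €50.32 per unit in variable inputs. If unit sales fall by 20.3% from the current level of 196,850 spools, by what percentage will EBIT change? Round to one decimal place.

-34.4%

At 196,850 units, contribution = 196,850 × €79.84 = €15,716,504.00.
Operating income = contribution − fixed costs = €15,716,504.00 − €6,442,300 = €9,274,204.00.
So DOL = total CM / EBIT = €15,716,504.00 / €9,274,204.00 = 1.6946.
So EBIT moves 1.6946 × (-20.3%) = -34.4%.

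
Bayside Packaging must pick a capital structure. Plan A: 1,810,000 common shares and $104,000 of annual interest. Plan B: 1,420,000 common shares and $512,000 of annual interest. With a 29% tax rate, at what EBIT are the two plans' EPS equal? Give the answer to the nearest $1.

$1,997,538

At indifference, (EBIT − 104,000)(1 − t)/1,810,000 = (EBIT − 512,000)(1 − t)/1,420,000.
Cancelling (1 − t) and cross-multiplying: 1,420,000·(EBIT − 104,000) = 1,810,000·(EBIT − 512,000).
EBIT × (1,810,000 − 1,420,000) = 512,000 × 1,810,000 − 104,000 × 1,420,000 = 779,040,000,000, so EBIT = 779,040,000,000 ÷ 390,000 = 1,997,538.46.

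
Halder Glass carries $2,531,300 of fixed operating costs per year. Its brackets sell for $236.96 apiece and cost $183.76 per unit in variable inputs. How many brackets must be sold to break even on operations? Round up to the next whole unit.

47,581 brackets

Contribution margin per unit = $236.96 − $183.76 = $53.20.
Break-even volume = fixed costs ÷ CM per unit = $2,531,300 ÷ $53.20 = 47,580.83, so 47,581 brackets.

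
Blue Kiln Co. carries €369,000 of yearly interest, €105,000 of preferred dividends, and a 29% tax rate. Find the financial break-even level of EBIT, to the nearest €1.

€516,887

Grossing the preferred dividend up to pre-tax terms: €105,000 / (1 − 0.29) = €147,887.32.
Financial break-even EBIT = interest + D_p ÷ (1 − t) = €369,000 + €147,887.32 = €516,887.32.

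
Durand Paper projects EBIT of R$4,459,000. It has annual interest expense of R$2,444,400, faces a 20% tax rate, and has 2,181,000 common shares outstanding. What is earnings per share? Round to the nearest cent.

R$0.74

Pre-tax income = R$4,459,000 − R$2,444,400.00 = R$2,014,600.00.
Net income = R$2,014,600.00 × (1 − 0.20) = R$1,611,680.00.
Per share: R$1,611,680.00 / 2,181,000 shares = R$0.74.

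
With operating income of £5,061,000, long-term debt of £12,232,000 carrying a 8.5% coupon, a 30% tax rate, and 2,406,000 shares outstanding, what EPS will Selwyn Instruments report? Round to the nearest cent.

£1.17

Interest = £1,039,720.00, so EBT = £5,061,000 − £1,039,720.00 = £4,021,280.00.
Net income = £4,021,280.00 × (1 − 0.30) = £2,814,896.00.
EPS = £2,814,896.00 ÷ 2,406,000 = £1.17.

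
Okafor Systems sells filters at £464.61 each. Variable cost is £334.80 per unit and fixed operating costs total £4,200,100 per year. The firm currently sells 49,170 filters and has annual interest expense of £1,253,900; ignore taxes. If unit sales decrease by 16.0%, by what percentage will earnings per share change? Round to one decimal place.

Total contribution margin = 49,170 × £129.81 = £6,382,757.70.
Operating income = contribution − fixed costs = £6,382,757.70 − £4,200,100 = £2,182,657.70.
Interest = £1,253,900.00, so EBIT − I = £928,757.70.
DCL = total CM / (EBIT − I) = £6,382,757.70 / £928,757.70 = 6.8724.
%ΔEPS = DCL × %ΔSales = 6.8724 × -16.0% = -110.0%.

-110.0%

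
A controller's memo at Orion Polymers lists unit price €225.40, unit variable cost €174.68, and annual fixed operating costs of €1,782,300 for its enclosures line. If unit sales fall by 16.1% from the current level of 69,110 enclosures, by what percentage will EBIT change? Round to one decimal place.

Contribution at this volume is 69,110 × €50.72 = €3,505,259.20.
Operating income = contribution − fixed costs = €3,505,259.20 − €1,782,300 = €1,722,959.20.
DOL = contribution ÷ EBIT = €3,505,259.20 ÷ €1,722,959.20 = 2.0344.
So EBIT moves 2.0344 × (-16.1%) = -32.8%.

-32.8%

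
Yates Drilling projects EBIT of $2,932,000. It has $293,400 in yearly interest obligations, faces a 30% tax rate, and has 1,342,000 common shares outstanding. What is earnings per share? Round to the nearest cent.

Pre-tax income = $2,932,000 − $293,400.00 = $2,638,600.00.
After tax at 30%: net income = $2,638,600.00 × 0.70 = $1,847,020.00.
EPS = $1,847,020.00 ÷ 1,342,000 = $1.38.

$1.38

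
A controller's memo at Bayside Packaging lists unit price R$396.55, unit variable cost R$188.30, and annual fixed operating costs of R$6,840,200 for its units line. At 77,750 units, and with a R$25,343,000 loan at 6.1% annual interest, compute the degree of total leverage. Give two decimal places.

2.07

At 77,750 units, contribution = 77,750 × R$208.25 = R$16,191,437.50.
Subtracting fixed costs: EBIT = R$16,191,437.50 − R$6,840,200 = R$9,351,237.50. Interest = R$1,545,923.00, so EBIT − I = R$7,805,314.50.
DCL = contribution ÷ (EBIT − I) = R$16,191,437.50 ÷ R$7,805,314.50 = 2.0744.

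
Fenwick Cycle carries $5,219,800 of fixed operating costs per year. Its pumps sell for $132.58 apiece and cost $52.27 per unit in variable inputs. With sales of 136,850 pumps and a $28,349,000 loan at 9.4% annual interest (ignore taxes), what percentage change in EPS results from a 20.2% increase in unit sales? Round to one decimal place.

+71.5%

Total contribution margin = 136,850 × $80.31 = $10,990,423.50.
EBIT = $10,990,423.50 − $5,219,800 = $5,770,623.50.
After interest of $2,664,806.00, pre-tax earnings = $3,105,817.50.
DCL = total CM / (EBIT − I) = $10,990,423.50 / $3,105,817.50 = 3.5387.
%ΔEPS = DCL × %ΔSales = 3.5387 × +20.2% = +71.5%.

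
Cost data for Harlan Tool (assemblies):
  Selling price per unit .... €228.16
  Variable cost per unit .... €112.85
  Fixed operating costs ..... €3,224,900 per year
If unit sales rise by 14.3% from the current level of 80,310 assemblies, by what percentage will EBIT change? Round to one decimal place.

+21.9%

Total contribution margin = 80,310 × €115.31 = €9,260,546.10.
EBIT = €9,260,546.10 − €3,224,900 = €6,035,646.10.
DOL = contribution ÷ EBIT = €9,260,546.10 ÷ €6,035,646.10 = 1.5343.
%ΔEBIT = DOL × %ΔSales = 1.5343 × +14.3% = +21.9%.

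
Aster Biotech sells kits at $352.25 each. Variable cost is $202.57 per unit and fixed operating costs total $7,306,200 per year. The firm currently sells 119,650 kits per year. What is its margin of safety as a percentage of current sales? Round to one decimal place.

59.2%

Each unit contributes $352.25 − $202.57 = $149.68. Break-even units = $7,306,200 ÷ $149.68 = 48,812.13; break-even revenue = 48,812.13 × $352.25 = $17,194,073.69.
Current sales = 119,650 × $352.25 = $42,146,712.50.
Margin of safety = ($42,146,712.50 − $17,194,073.69) ÷ $42,146,712.50 = 59.2%.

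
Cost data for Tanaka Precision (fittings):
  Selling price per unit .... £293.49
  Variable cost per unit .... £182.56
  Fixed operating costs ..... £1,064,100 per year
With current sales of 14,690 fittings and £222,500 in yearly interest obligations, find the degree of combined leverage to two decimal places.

4.75

Contribution at this volume is 14,690 × £110.93 = £1,629,561.70.
Subtracting fixed costs: EBIT = £1,629,561.70 − £1,064,100 = £565,461.70. Interest = £222,500.00, so EBIT − I = £342,961.70.
DCL = contribution ÷ (EBIT − I) = £1,629,561.70 ÷ £342,961.70 = 4.7514.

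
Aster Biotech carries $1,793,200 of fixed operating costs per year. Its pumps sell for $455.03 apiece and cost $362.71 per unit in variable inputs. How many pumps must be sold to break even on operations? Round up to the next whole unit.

19,424 pumps

Contribution margin per unit = $455.03 − $362.71 = $92.32.
Break-even Q = $1,793,200 / $92.32 = 19,423.74 → 19,424 pumps.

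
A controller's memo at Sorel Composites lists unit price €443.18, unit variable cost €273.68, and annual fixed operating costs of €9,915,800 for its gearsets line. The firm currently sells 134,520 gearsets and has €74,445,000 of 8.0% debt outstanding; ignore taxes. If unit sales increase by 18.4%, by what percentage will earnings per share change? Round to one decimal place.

Total contribution margin = 134,520 × €169.50 = €22,801,140.00.
Operating income = contribution − fixed costs = €22,801,140.00 − €9,915,800 = €12,885,340.00.
After interest of €5,955,600.00, pre-tax earnings = €6,929,740.00.
DCL = total CM / (EBIT − I) = €22,801,140.00 / €6,929,740.00 = 3.2903.
EPS therefore changes by 3.2903 × (+18.4%) = +60.5%.

+60.5%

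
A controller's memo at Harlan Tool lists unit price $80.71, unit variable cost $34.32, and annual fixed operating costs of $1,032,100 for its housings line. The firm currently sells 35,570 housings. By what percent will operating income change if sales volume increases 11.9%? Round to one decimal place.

Total contribution margin = 35,570 × $46.39 = $1,650,092.30.
Subtracting fixed costs: EBIT = $1,650,092.30 − $1,032,100 = $617,992.30.
So DOL = total CM / EBIT = $1,650,092.30 / $617,992.30 = 2.6701.
%ΔEBIT = DOL × %ΔSales = 2.6701 × +11.9% = +31.8%.

+31.8%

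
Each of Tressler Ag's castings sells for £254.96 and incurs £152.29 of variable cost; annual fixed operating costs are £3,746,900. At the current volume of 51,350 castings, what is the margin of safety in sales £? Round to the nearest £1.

£3,787,534

Unit CM = price − variable cost = £254.96 − £152.29 = £102.67. Break-even units = £3,746,900 ÷ £102.67 = 36,494.59; break-even revenue = 36,494.59 × £254.96 = £9,304,661.77.
Actual sales revenue = 51,350 × £254.96 = £13,092,196.00.
Margin of safety = £13,092,196.00 − £9,304,661.77 = £3,787,534.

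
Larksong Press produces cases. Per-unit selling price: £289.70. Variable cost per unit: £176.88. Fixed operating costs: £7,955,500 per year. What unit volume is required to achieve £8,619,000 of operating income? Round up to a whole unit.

Contribution margin per unit = £289.70 − £176.88 = £112.82.
Required volume = (fixed costs + target profit) ÷ CM = (£7,955,500 + £8,619,000) ÷ £112.82 = 146,911.01, so 146,912 cases.

146,912 cases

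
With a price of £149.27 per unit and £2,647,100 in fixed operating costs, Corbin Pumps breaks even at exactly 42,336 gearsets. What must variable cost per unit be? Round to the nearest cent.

£86.74

Contribution per unit must be FC / Q = £2,647,100 / 42,336 = £62.5260.
Hence VC = price − CM = £149.27 − £62.5260 = £86.74.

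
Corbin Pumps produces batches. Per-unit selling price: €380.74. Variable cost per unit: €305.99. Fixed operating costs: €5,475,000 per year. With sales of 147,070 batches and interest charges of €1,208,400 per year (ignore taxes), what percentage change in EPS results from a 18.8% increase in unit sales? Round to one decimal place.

Contribution at this volume is 147,070 × €74.75 = €10,993,482.50.
Subtracting fixed costs: EBIT = €10,993,482.50 − €5,475,000 = €5,518,482.50.
After interest of €1,208,400.00, pre-tax earnings = €4,310,082.50.
Degree of combined leverage = contribution ÷ (EBIT − I) = €10,993,482.50 ÷ €4,310,082.50 = 2.5506.
EPS therefore changes by 2.5506 × (+18.8%) = +48.0%.

+48.0%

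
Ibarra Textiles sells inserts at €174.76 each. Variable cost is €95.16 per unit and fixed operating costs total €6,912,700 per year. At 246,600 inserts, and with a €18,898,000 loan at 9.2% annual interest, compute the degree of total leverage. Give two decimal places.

1.79

Contribution at this volume is 246,600 × €79.60 = €19,629,360.00.
Subtracting fixed costs: EBIT = €19,629,360.00 − €6,912,700 = €12,716,660.00. Interest = €1,738,616.00, so EBIT − I = €10,978,044.00.
Degree of total leverage = total CM / (EBIT − interest) = €19,629,360.00 / €10,978,044.00 = 1.7881.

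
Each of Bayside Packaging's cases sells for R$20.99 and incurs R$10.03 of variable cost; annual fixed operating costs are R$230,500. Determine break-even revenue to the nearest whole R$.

CM per unit = R$20.99 − R$10.03 = R$10.96; CM ratio = R$10.96 / R$20.99 = 0.5222.
Break-even sales = FC ÷ CM ratio = R$230,500 × R$20.99 / R$10.96 = R$441,441.

R$441,441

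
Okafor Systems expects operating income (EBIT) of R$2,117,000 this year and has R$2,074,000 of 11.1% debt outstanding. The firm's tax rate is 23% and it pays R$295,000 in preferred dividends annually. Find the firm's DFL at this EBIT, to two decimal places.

1.41

Interest = R$230,214.00.
Pre-tax preferred-dividend burden = R$295,000 ÷ (1 − 0.23) = R$383,116.88.
DFL = EBIT ÷ [EBIT − I − D_p/(1−t)] = R$2,117,000 ÷ [R$2,117,000 − R$230,214.00 − R$383,116.88] = R$2,117,000 ÷ R$1,503,669.12 = 1.4079.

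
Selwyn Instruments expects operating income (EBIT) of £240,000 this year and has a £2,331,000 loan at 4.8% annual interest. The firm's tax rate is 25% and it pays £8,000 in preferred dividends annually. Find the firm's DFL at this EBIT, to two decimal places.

Annual interest charges come to £111,888.00.
Pre-tax preferred-dividend burden = £8,000 ÷ (1 − 0.25) = £10,666.67.
DFL = EBIT ÷ [EBIT − I − D_p/(1−t)] = £240,000 ÷ [£240,000 − £111,888.00 − £10,666.67] = £240,000 ÷ £117,445.33 = 2.0435.

2.04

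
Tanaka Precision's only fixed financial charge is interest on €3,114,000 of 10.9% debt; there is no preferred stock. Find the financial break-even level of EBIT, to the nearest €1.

Annual interest = 10.9% × €3,114,000 = €339,426.00.
Without preferred stock the financial break-even is simply EBIT = interest = €339,426.00.

€339,426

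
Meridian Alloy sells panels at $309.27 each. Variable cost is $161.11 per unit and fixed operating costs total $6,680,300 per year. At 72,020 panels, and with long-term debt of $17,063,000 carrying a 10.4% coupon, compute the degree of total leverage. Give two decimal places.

4.82

At 72,020 units, contribution = 72,020 × $148.16 = $10,670,483.20.
Subtracting fixed costs: EBIT = $10,670,483.20 − $6,680,300 = $3,990,183.20. Interest = $1,774,552.00, so EBIT − I = $2,215,631.20.
Degree of total leverage = total CM / (EBIT − interest) = $10,670,483.20 / $2,215,631.20 = 4.8160.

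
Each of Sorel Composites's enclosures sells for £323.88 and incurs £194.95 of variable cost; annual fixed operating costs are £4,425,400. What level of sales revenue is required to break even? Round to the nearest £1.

Contribution margin per unit = £323.88 − £194.95 = £128.93, a CM ratio of £128.93 ÷ £323.88 = 0.3981.
Break-even sales = FC ÷ CM ratio = £4,425,400 × £323.88 / £128.93 = £11,116,874.

£11,116,874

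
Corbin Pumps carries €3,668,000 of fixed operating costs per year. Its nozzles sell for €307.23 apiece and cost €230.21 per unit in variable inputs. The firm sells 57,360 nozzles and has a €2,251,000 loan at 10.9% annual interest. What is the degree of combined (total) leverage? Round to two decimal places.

At 57,360 units, contribution = 57,360 × €77.02 = €4,417,867.20.
EBIT = €4,417,867.20 − €3,668,000 = €749,867.20. Interest = €245,359.00, so EBIT − I = €504,508.20.
Degree of total leverage = total CM / (EBIT − interest) = €4,417,867.20 / €504,508.20 = 8.7568.

8.76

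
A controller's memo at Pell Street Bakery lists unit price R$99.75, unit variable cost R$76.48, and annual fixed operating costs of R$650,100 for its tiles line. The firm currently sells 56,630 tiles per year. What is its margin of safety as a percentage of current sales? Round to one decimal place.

Unit CM = price − variable cost = R$99.75 − R$76.48 = R$23.27. Break-even units = R$650,100 ÷ R$23.27 = 27,937.26; break-even revenue = 27,937.26 × R$99.75 = R$2,786,741.51.
Actual sales revenue = 56,630 × R$99.75 = R$5,648,842.50.
Margin of safety = (R$5,648,842.50 − R$2,786,741.51) ÷ R$5,648,842.50 = 50.7%.

50.7%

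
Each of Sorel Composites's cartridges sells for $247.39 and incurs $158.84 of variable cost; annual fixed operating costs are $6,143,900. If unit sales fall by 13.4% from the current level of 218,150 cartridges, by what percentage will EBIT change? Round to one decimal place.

At 218,150 units, contribution = 218,150 × $88.55 = $19,317,182.50.
EBIT = $19,317,182.50 − $6,143,900 = $13,173,282.50.
Degree of operating leverage = $19,317,182.50 / $13,173,282.50 = 1.4664.
%ΔEBIT = DOL × %ΔSales = 1.4664 × -13.4% = -19.6%.

-19.6%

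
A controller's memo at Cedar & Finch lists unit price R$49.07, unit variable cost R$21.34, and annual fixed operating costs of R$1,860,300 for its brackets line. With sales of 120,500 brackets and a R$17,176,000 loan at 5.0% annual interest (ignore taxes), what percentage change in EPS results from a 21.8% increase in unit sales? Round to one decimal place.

+117.0%

At 120,500 units, contribution = 120,500 × R$27.73 = R$3,341,465.00.
Operating income = contribution − fixed costs = R$3,341,465.00 − R$1,860,300 = R$1,481,165.00.
Interest = R$858,800.00, so EBIT − I = R$622,365.00.
DCL = total CM / (EBIT − I) = R$3,341,465.00 / R$622,365.00 = 5.3690.
%ΔEPS = DCL × %ΔSales = 5.3690 × +21.8% = +117.0%.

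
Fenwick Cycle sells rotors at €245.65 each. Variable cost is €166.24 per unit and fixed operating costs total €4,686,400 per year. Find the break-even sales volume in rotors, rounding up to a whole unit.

Contribution margin per unit = €245.65 − €166.24 = €79.41.
Break-even Q = €4,686,400 / €79.41 = 59,015.24 → 59,016 rotors.

59,016 rotors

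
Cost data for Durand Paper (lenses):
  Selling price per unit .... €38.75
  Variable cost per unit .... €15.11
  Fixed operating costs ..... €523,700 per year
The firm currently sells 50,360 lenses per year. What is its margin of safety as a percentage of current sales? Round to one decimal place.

Each unit contributes €38.75 − €15.11 = €23.64. Break-even units = €523,700 ÷ €23.64 = 22,153.13; break-even revenue = 22,153.13 × €38.75 = €858,433.80.
Current sales = 50,360 × €38.75 = €1,951,450.00.
Margin of safety = (€1,951,450.00 − €858,433.80) ÷ €1,951,450.00 = 56.0%.

56.0%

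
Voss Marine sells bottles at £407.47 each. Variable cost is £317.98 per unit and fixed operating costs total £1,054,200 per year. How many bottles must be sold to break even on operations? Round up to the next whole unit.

11,781 bottles

Contribution margin per unit = £407.47 − £317.98 = £89.49.
Break-even Q = £1,054,200 / £89.49 = 11,780.09 → 11,781 bottles.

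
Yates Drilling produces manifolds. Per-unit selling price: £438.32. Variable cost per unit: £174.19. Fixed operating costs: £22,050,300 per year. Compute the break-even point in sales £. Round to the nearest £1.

Contribution margin per unit = £438.32 − £174.19 = £264.13, a CM ratio of £264.13 ÷ £438.32 = 0.6026.
Break-even sales = FC ÷ CM ratio = £22,050,300 × £438.32 / £264.13 = £36,592,161.

£36,592,161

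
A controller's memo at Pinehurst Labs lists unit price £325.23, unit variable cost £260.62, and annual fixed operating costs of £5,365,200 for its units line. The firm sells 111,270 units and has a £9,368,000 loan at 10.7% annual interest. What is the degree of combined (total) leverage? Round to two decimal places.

At 111,270 units, contribution = 111,270 × £64.61 = £7,189,154.70.
Subtracting fixed costs: EBIT = £7,189,154.70 − £5,365,200 = £1,823,954.70. Interest = £1,002,376.00, so EBIT − I = £821,578.70.
DCL = contribution ÷ (EBIT − I) = £7,189,154.70 ÷ £821,578.70 = 8.7504.

8.75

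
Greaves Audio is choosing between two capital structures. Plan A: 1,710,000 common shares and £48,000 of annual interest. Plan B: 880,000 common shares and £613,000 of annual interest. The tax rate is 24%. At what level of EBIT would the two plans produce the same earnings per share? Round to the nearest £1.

Set EPS_A = EPS_B: (EBIT − £48,000)(1 − 0.24) ÷ 1,710,000 = (EBIT − £613,000)(1 − 0.24) ÷ 880,000.
Cancelling (1 − t) and cross-multiplying: 880,000·(EBIT − 48,000) = 1,710,000·(EBIT − 613,000).
EBIT × (1,710,000 − 880,000) = 613,000 × 1,710,000 − 48,000 × 880,000 = 1,005,990,000,000, so EBIT = 1,005,990,000,000 ÷ 830,000 = 1,212,036.14.

£1,212,036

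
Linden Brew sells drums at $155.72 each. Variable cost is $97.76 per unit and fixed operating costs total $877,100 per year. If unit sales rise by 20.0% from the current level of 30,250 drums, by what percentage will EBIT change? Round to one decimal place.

Total contribution margin = 30,250 × $57.96 = $1,753,290.00.
EBIT = $1,753,290.00 − $877,100 = $876,190.00.
So DOL = total CM / EBIT = $1,753,290.00 / $876,190.00 = 2.0010.
Operating income changes by 2.0010 × +20.0% = +40.0%.

+40.0%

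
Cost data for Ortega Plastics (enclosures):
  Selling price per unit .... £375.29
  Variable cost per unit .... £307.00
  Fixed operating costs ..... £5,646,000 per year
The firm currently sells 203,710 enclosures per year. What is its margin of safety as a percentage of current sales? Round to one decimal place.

Each unit contributes £375.29 − £307.00 = £68.29. Break-even units = £5,646,000 ÷ £68.29 = 82,676.82; break-even revenue = 82,676.82 × £375.29 = £31,027,783.57.
Current sales = 203,710 × £375.29 = £76,450,325.90.
Margin of safety = (£76,450,325.90 − £31,027,783.57) ÷ £76,450,325.90 = 59.4%.

59.4%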